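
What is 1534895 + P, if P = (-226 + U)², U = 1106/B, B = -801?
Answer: 1017962232319/641601 ≈ 1.5866e+6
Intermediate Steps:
U = -1106/801 (U = 1106/(-801) = 1106*(-1/801) = -1106/801 ≈ -1.3808)
P = 33172065424/641601 (P = (-226 - 1106/801)² = (-182132/801)² = 33172065424/641601 ≈ 51702.)
1534895 + P = 1534895 + 33172065424/641601 = 1017962232319/641601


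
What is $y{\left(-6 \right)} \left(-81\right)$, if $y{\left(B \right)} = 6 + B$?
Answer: $0$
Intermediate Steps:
$y{\left(-6 \right)} \left(-81\right) = \left(6 - 6\right) \left(-81\right) = 0 \left(-81\right) = 0$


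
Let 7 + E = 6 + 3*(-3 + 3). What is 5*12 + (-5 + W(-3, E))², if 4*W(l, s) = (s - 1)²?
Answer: 76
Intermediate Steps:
E = -1 (E = -7 + (6 + 3*(-3 + 3)) = -7 + (6 + 3*0) = -7 + (6 + 0) = -7 + 6 = -1)
W(l, s) = (-1 + s)²/4 (W(l, s) = (s - 1)²/4 = (-1 + s)²/4)
5*12 + (-5 + W(-3, E))² = 5*12 + (-5 + (-1 - 1)²/4)² = 60 + (-5 + (¼)*(-2)²)² = 60 + (-5 + (¼)*4)² = 60 + (-5 + 1)² = 60 + (-4)² = 60 + 16 = 76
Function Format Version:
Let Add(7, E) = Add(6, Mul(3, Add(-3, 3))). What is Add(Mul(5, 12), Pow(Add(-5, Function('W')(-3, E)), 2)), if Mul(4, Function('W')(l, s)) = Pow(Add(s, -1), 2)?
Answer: 76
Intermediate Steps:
E = -1 (E = Add(-7, Add(6, Mul(3, Add(-3, 3)))) = Add(-7, Add(6, Mul(3, 0))) = Add(-7, Add(6, 0)) = Add(-7, 6) = -1)
Function('W')(l, s) = Mul(Rational(1, 4), Pow(Add(-1, s), 2)) (Function('W')(l, s) = Mul(Rational(1, 4), Pow(Add(s, -1), 2)) = Mul(Rational(1, 4), Pow(Add(-1, s), 2)))
Add(Mul(5, 12), Pow(Add(-5, Function('W')(-3, E)), 2)) = Add(Mul(5, 12), Pow(Add(-5, Mul(Rational(1, 4), Pow(Add(-1, -1), 2))), 2)) = Add(60, Pow(Add(-5, Mul(Rational(1, 4), Pow(-2, 2))), 2)) = Add(60, Pow(Add(-5, Mul(Rational(1, 4), 4)), 2)) = Add(60, Pow(Add(-5, 1), 2)) = Add(60, Pow(-4, 2)) = Add(60, 16) = 76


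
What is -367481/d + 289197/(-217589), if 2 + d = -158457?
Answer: 34133955886/34478935351 ≈ 0.98999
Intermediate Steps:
d = -158459 (d = -2 - 158457 = -158459)
-367481/d + 289197/(-217589) = -367481/(-158459) + 289197/(-217589) = -367481*(-1/158459) + 289197*(-1/217589) = 367481/158459 - 289197/217589 = 34133955886/34478935351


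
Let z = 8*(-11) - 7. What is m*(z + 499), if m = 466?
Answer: 188264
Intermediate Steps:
z = -95 (z = -88 - 7 = -95)
m*(z + 499) = 466*(-95 + 499) = 466*404 = 188264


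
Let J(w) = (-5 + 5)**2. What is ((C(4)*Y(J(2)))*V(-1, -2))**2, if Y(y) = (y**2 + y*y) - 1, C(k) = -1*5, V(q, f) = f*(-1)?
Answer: 100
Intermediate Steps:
V(q, f) = -f
J(w) = 0 (J(w) = 0**2 = 0)
C(k) = -5
Y(y) = -1 + 2*y**2 (Y(y) = (y**2 + y**2) - 1 = 2*y**2 - 1 = -1 + 2*y**2)
((C(4)*Y(J(2)))*V(-1, -2))**2 = ((-5*(-1 + 2*0**2))*(-1*(-2)))**2 = (-5*(-1 + 2*0)*2)**2 = (-5*(-1 + 0)*2)**2 = (-5*(-1)*2)**2 = (5*2)**2 = 10**2 = 100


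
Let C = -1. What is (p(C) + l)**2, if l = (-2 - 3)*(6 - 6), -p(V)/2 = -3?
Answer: 36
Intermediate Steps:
p(V) = 6 (p(V) = -2*(-3) = 6)
l = 0 (l = -5*0 = 0)
(p(C) + l)**2 = (6 + 0)**2 = 6**2 = 36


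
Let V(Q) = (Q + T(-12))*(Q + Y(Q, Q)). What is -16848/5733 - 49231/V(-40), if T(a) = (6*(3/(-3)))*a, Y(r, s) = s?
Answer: 2043679/125440 ≈ 16.292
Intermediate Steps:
T(a) = -6*a (T(a) = (6*(3*(-1/3)))*a = (6*(-1))*a = -6*a)
V(Q) = 2*Q*(72 + Q) (V(Q) = (Q - 6*(-12))*(Q + Q) = (Q + 72)*(2*Q) = (72 + Q)*(2*Q) = 2*Q*(72 + Q))
-16848/5733 - 49231/V(-40) = -16848/5733 - 49231*(-1/(80*(72 - 40))) = -16848*1/5733 - 49231/(2*(-40)*32) = -144/49 - 49231/(-2560) = -144/49 - 49231*(-1/2560) = -144/49 + 49231/2560 = 2043679/125440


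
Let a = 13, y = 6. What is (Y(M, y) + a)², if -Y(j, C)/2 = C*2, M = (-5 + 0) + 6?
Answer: 121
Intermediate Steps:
M = 1 (M = -5 + 6 = 1)
Y(j, C) = -4*C (Y(j, C) = -2*C*2 = -4*C)
(Y(M, y) + a)² = (-4*6 + 13)² = (-24 + 13)² = (-11)² = 121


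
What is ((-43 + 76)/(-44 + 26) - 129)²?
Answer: 616225/36 ≈ 17117.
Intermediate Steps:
((-43 + 76)/(-44 + 26) - 129)² = (33/(-18) - 129)² = (33*(-1/18) - 129)² = (-11/6 - 129)² = (-785/6)² = 616225/36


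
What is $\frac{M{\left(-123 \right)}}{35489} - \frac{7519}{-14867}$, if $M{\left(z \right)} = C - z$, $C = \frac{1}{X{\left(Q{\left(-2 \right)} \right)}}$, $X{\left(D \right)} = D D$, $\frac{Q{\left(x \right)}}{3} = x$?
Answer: $\frac{9672150419}{18994138668} \approx 0.50922$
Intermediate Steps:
$Q{\left(x \right)} = 3 x$
$X{\left(D \right)} = D^{2}$
$C = \frac{1}{36}$ ($C = \frac{1}{\left(3 \left(-2\right)\right)^{2}} = \frac{1}{\left(-6\right)^{2}} = \frac{1}{36} \approx 0.027778$)
$M{\left(z \right)} = \frac{1}{36} - z$
$\frac{M{\left(-123 \right)}}{35489} - \frac{7519}{-14867} = \frac{\frac{1}{36} - -123}{35489} - \frac{7519}{-14867} = \left(\frac{1}{36} + 123\right) \frac{1}{35489} - - \frac{7519}{14867} = \frac{4429}{36} \cdot \frac{1}{35489} + \frac{7519}{14867} = \frac{4429}{1277604} + \frac{7519}{14867} = \frac{9672150419}{18994138668}$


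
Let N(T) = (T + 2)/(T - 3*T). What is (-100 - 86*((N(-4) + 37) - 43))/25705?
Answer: 175/10282 ≈ 0.017020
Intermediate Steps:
N(T) = -(2 + T)/(2*T) (N(T) = (2 + T)/((-2*T)) = (2 + T)*(-1/(2*T)) = -(2 + T)/(2*T))
(-100 - 86*((N(-4) + 37) - 43))/25705 = (-100 - 86*(((1/2)*(-2 - 1*(-4))/(-4) + 37) - 43))/25705 = (-100 - 86*(((1/2)*(-1/4)*(-2 + 4) + 37) - 43))*(1/25705) = (-100 - 86*(((1/2)*(-1/4)*2 + 37) - 43))*(1/25705) = (-100 - 86*((-1/4 + 37) - 43))*(1/25705) = (-100 - 86*(147/4 - 43))*(1/25705) = (-100 - 86*(-25/4))*(1/25705) = (-100 + 1075/2)*(1/25705) = (875/2)*(1/25705) = 175/10282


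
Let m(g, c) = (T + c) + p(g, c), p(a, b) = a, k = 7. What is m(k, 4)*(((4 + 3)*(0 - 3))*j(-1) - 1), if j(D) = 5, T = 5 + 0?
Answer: -1696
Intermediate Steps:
T = 5
m(g, c) = 5 + c + g (m(g, c) = (5 + c) + g = 5 + c + g)
m(k, 4)*(((4 + 3)*(0 - 3))*j(-1) - 1) = (5 + 4 + 7)*(((4 + 3)*(0 - 3))*5 - 1) = 16*((7*(-3))*5 - 1) = 16*(-21*5 - 1) = 16*(-105 - 1) = 16*(-106) = -1696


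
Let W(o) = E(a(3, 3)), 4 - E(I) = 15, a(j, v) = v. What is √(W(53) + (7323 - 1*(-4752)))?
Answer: 4*√754 ≈ 109.84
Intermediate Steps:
E(I) = -11 (E(I) = 4 - 1*15 = 4 - 15 = -11)
W(o) = -11
√(W(53) + (7323 - 1*(-4752))) = √(-11 + (7323 - 1*(-4752))) = √(-11 + (7323 + 4752)) = √(-11 + 12075) = √12064 = 4*√754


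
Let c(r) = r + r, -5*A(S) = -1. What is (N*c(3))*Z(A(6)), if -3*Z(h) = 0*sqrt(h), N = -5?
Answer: 0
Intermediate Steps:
A(S) = 1/5 (A(S) = -1/5*(-1) = 1/5)
c(r) = 2*r
Z(h) = 0 (Z(h) = -0*sqrt(h) = -1/3*0 = 0)
(N*c(3))*Z(A(6)) = -10*3*0 = -5*6*0 = -30*0 = 0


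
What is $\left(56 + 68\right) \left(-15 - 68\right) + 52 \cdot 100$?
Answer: $-5092$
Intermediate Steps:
$\left(56 + 68\right) \left(-15 - 68\right) + 52 \cdot 100 = 124 \left(-83\right) + 5200 = -10292 + 5200 = -5092$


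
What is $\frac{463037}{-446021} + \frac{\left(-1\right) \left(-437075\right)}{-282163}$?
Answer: $- \frac{325596537606}{125850623423} \approx -2.5872$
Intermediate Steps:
$\frac{463037}{-446021} + \frac{\left(-1\right) \left(-437075\right)}{-282163} = 463037 \left(- \frac{1}{446021}\right) + 437075 \left(- \frac{1}{282163}\right) = - \frac{463037}{446021} - \frac{437075}{282163} = - \frac{325596537606}{125850623423}$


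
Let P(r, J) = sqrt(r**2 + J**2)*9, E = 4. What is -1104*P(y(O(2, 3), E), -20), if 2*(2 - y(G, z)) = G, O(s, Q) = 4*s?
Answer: -19872*sqrt(101) ≈ -1.9971e+5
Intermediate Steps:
y(G, z) = 2 - G/2
P(r, J) = 9*sqrt(J**2 + r**2) (P(r, J) = sqrt(J**2 + r**2)*9 = 9*sqrt(J**2 + r**2))
-1104*P(y(O(2, 3), E), -20) = -9936*sqrt((-20)**2 + (2 - 2*2)**2) = -9936*sqrt(400 + (2 - 1/2*8)**2) = -9936*sqrt(400 + (2 - 4)**2) = -9936*sqrt(400 + (-2)**2) = -9936*sqrt(400 + 4) = -9936*sqrt(404) = -9936*2*sqrt(101) = -19872*sqrt(101)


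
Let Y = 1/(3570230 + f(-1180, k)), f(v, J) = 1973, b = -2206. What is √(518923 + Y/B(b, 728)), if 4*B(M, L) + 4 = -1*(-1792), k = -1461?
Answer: 2*√330773140636766924824626/1596774741 ≈ 720.36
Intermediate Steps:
B(M, L) = 447 (B(M, L) = -1 + (-1*(-1792))/4 = -1 + (¼)*1792 = -1 + 448 = 447)
Y = 1/3572203 (Y = 1/(3570230 + 1973) = 1/3572203 ≈ 2.7994e-7)
√(518923 + Y/B(b, 728)) = √(518923 + (1/3572203)/447) = √(518923 + (1/3572203)*(1/447)) = √(518923 + 1/1596774741) = √(828603138923944/1596774741) = 2*√330773140636766924824626/1596774741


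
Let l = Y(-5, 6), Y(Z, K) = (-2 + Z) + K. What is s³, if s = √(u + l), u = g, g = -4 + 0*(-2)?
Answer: -5*I*√5 ≈ -11.18*I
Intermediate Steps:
g = -4 (g = -4 + 0 = -4)
Y(Z, K) = -2 + K + Z
u = -4
l = -1 (l = -2 + 6 - 5 = -1)
s = I*√5 (s = √(-4 - 1) = √(-5) = I*√5 ≈ 2.2361*I)
s³ = (I*√5)³ = -5*I*√5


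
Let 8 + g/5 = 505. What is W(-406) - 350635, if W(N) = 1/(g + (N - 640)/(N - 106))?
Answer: -223243343449/636683 ≈ -3.5064e+5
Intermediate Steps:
g = 2485 (g = -40 + 5*505 = -40 + 2525 = 2485)
W(N) = 1/(2485 + (-640 + N)/(-106 + N)) (W(N) = 1/(2485 + (N - 640)/(N - 106)) = 1/(2485 + (-640 + N)/(-106 + N)))
W(-406) - 350635 = (-106 - 406)/(2*(-132025 + 1243*(-406))) - 350635 = (½)*(-512)/(-132025 - 504658) - 350635 = (½)*(-512)/(-636683) - 350635 = (½)*(-1/636683)*(-512) - 350635 = 256/636683 - 350635 = -223243343449/636683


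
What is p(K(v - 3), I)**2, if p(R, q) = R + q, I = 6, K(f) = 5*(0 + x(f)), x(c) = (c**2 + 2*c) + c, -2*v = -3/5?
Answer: 1521/400 ≈ 3.8025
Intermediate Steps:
v = 3/10 (v = -(-3)/(2*5) = -1/2*(-3/5) = 3/10 ≈ 0.30000)
x(c) = c**2 + 3*c
K(f) = 5*f*(3 + f) (K(f) = 5*(0 + f*(3 + f)) = 5*(f*(3 + f)) = 5*f*(3 + f))
p(K(v - 3), I)**2 = (5*(3/10 - 3)*(3 + (3/10 - 3)) + 6)**2 = (5*(-27/10)*(3 - 27/10) + 6)**2 = (5*(-27/10)*(3/10) + 6)**2 = (-81/20 + 6)**2 = (39/20)**2 = 1521/400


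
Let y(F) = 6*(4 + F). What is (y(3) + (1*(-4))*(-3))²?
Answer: 2916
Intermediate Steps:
y(F) = 24 + 6*F
(y(3) + (1*(-4))*(-3))² = ((24 + 6*3) + (1*(-4))*(-3))² = ((24 + 18) - 4*(-3))² = (42 + 12)² = 54² = 2916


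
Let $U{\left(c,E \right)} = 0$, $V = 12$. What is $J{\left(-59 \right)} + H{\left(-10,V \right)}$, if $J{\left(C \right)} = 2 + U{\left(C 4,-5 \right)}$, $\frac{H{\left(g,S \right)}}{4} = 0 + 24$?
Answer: $98$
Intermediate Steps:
$H{\left(g,S \right)} = 96$ ($H{\left(g,S \right)} = 4 \left(0 + 24\right) = 4 \cdot 24 = 96$)
$J{\left(C \right)} = 2$ ($J{\left(C \right)} = 2 + 0 = 2$)
$J{\left(-59 \right)} + H{\left(-10,V \right)} = 2 + 96 = 98$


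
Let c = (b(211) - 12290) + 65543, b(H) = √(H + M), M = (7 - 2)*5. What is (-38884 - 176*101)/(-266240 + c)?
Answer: 12067843420/45363461933 + 113320*√59/45363461933 ≈ 0.26604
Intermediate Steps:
M = 25 (M = 5*5 = 25)
b(H) = √(25 + H) (b(H) = √(H + 25) = √(25 + H))
c = 53253 + 2*√59 (c = (√(25 + 211) - 12290) + 65543 = (√236 - 12290) + 65543 = (2*√59 - 12290) + 65543 = (-12290 + 2*√59) + 65543 = 53253 + 2*√59 ≈ 53268.)
(-38884 - 176*101)/(-266240 + c) = (-38884 - 176*101)/(-266240 + (53253 + 2*√59)) = (-38884 - 17776)/(-212987 + 2*√59) = -56660/(-212987 + 2*√59)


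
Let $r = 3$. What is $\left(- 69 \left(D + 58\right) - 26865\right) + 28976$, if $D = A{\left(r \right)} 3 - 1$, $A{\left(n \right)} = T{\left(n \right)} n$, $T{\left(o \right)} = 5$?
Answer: $-4927$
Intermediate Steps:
$A{\left(n \right)} = 5 n$
$D = 44$ ($D = 5 \cdot 3 \cdot 3 - 1 = 15 \cdot 3 - 1 = 45 - 1 = 44$)
$\left(- 69 \left(D + 58\right) - 26865\right) + 28976 = \left(- 69 \left(44 + 58\right) - 26865\right) + 28976 = \left(\left(-69\right) 102 - 26865\right) + 28976 = \left(-7038 - 26865\right) + 28976 = -33903 + 28976 = -4927$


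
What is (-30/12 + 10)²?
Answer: 225/4 ≈ 56.250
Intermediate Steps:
(-30/12 + 10)² = (-30*1/12 + 10)² = (-5/2 + 10)² = (15/2)² = 225/4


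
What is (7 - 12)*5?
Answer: -25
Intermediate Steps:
(7 - 12)*5 = -5*5 = -25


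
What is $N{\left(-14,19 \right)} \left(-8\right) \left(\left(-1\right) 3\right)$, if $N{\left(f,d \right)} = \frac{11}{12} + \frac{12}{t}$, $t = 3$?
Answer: $118$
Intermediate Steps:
$N{\left(f,d \right)} = \frac{59}{12}$ ($N{\left(f,d \right)} = \frac{11}{12} + \frac{12}{3} = 11 \cdot \frac{1}{12} + 12 \cdot \frac{1}{3} = \frac{11}{12} + 4 = \frac{59}{12}$)
$N{\left(-14,19 \right)} \left(-8\right) \left(\left(-1\right) 3\right) = \frac{59}{12} \left(-8\right) \left(\left(-1\right) 3\right) = \left(- \frac{118}{3}\right) \left(-3\right) = 118$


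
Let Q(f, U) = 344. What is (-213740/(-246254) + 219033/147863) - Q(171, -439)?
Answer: -6220068099743/18205927601 ≈ -341.65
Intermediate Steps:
(-213740/(-246254) + 219033/147863) - Q(171, -439) = (-213740/(-246254) + 219033/147863) - 1*344 = (-213740*(-1/246254) + 219033*(1/147863)) - 344 = (106870/123127 + 219033/147863) - 344 = 42770995001/18205927601 - 344 = -6220068099743/18205927601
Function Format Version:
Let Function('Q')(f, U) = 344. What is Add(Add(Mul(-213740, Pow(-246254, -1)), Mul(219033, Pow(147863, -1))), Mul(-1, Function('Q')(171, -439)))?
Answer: Rational(-6220068099743, 18205927601) ≈ -341.65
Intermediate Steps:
Add(Add(Mul(-213740, Pow(-246254, -1)), Mul(219033, Pow(147863, -1))), Mul(-1, Function('Q')(171, -439))) = Add(Add(Mul(-213740, Pow(-246254, -1)), Mul(219033, Pow(147863, -1))), Mul(-1, 344)) = Add(Add(Mul(-213740, Rational(-1, 246254)), Mul(219033, Rational(1, 147863))), -344) = Add(Add(Rational(106870, 123127), Rational(219033, 147863)), -344) = Add(Rational(42770995001, 18205927601), -344) = Rational(-6220068099743, 18205927601)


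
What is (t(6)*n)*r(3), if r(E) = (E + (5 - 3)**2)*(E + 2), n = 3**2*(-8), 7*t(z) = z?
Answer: -2160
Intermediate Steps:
t(z) = z/7
n = -72 (n = 9*(-8) = -72)
r(E) = (2 + E)*(4 + E) (r(E) = (E + 2**2)*(2 + E) = (E + 4)*(2 + E) = (4 + E)*(2 + E) = (2 + E)*(4 + E))
(t(6)*n)*r(3) = (((1/7)*6)*(-72))*(8 + 3**2 + 6*3) = ((6/7)*(-72))*(8 + 9 + 18) = -432/7*35 = -2160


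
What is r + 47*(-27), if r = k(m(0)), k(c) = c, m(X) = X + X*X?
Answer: -1269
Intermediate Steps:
m(X) = X + X²
r = 0 (r = 0*(1 + 0) = 0*1 = 0)
r + 47*(-27) = 0 + 47*(-27) = 0 - 1269 = -1269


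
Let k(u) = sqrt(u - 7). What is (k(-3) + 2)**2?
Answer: (2 + I*sqrt(10))**2 ≈ -6.0 + 12.649*I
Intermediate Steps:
k(u) = sqrt(-7 + u)
(k(-3) + 2)**2 = (sqrt(-7 - 3) + 2)**2 = (sqrt(-10) + 2)**2 = (I*sqrt(10) + 2)**2 = (2 + I*sqrt(10))**2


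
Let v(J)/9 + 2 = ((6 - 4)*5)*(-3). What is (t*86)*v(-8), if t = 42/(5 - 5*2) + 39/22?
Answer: 9027936/55 ≈ 1.6414e+5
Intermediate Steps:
v(J) = -288 (v(J) = -18 + 9*(((6 - 4)*5)*(-3)) = -18 + 9*((2*5)*(-3)) = -18 + 9*(10*(-3)) = -18 + 9*(-30) = -18 - 270 = -288)
t = -729/110 (t = 42/(5 - 10) + 39*(1/22) = 42/(-5) + 39/22 = 42*(-⅕) + 39/22 = -42/5 + 39/22 = -729/110 ≈ -6.6273)
(t*86)*v(-8) = -729/110*86*(-288) = -31347/55*(-288) = 9027936/55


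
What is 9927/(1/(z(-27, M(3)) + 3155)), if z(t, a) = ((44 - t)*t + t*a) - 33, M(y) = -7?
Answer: 13838238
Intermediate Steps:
z(t, a) = -33 + a*t + t*(44 - t) (z(t, a) = (t*(44 - t) + a*t) - 33 = (a*t + t*(44 - t)) - 33 = -33 + a*t + t*(44 - t))
9927/(1/(z(-27, M(3)) + 3155)) = 9927/(1/((-33 - 1*(-27)² + 44*(-27) - 7*(-27)) + 3155)) = 9927/(1/((-33 - 1*729 - 1188 + 189) + 3155)) = 9927/(1/((-33 - 729 - 1188 + 189) + 3155)) = 9927/(1/(-1761 + 3155)) = 9927/(1/1394) = 9927*1394 = 13838238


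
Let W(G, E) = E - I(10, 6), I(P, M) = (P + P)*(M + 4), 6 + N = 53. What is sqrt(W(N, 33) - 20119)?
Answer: 21*I*sqrt(46) ≈ 142.43*I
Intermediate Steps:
N = 47 (N = -6 + 53 = 47)
I(P, M) = 2*P*(4 + M) (I(P, M) = (2*P)*(4 + M) = 2*P*(4 + M))
W(G, E) = -200 + E (W(G, E) = E - 2*10*(4 + 6) = E - 2*10*10 = E - 1*200 = E - 200 = -200 + E)
sqrt(W(N, 33) - 20119) = sqrt((-200 + 33) - 20119) = sqrt(-167 - 20119) = sqrt(-20286) = 21*I*sqrt(46)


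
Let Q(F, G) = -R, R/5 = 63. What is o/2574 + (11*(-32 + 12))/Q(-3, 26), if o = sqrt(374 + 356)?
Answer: 44/63 + sqrt(730)/2574 ≈ 0.70891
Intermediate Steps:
R = 315 (R = 5*63 = 315)
Q(F, G) = -315 (Q(F, G) = -1*315 = -315)
o = sqrt(730) ≈ 27.019
o/2574 + (11*(-32 + 12))/Q(-3, 26) = sqrt(730)/2574 + (11*(-32 + 12))/(-315) = sqrt(730)*(1/2574) + (11*(-20))*(-1/315) = sqrt(730)/2574 - 220*(-1/315) = sqrt(730)/2574 + 44/63 = 44/63 + sqrt(730)/2574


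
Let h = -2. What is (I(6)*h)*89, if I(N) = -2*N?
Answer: 2136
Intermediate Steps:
(I(6)*h)*89 = (-2*6*(-2))*89 = -12*(-2)*89 = 24*89 = 2136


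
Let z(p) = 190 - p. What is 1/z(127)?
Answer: 1/63 ≈ 0.015873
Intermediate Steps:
1/z(127) = 1/(190 - 1*127) = 1/(190 - 127) = 1/63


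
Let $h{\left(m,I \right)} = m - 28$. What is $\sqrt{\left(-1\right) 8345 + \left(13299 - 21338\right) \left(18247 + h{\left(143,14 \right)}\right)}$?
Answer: $i \sqrt{147620463} \approx 12150.0 i$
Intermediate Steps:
$h{\left(m,I \right)} = -28 + m$
$\sqrt{\left(-1\right) 8345 + \left(13299 - 21338\right) \left(18247 + h{\left(143,14 \right)}\right)} = \sqrt{\left(-1\right) 8345 + \left(13299 - 21338\right) \left(18247 + \left(-28 + 143\right)\right)} = \sqrt{-8345 - 8039 \left(18247 + 115\right)} = \sqrt{-8345 - 147612118} = \sqrt{-147620463} = i \sqrt{147620463}$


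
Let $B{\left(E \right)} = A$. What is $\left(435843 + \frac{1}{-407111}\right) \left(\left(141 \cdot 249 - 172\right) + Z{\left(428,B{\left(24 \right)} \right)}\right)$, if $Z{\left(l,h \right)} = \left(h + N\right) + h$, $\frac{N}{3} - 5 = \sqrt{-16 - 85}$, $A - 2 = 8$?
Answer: $\frac{6205308563591984}{407111} + \frac{532309438716 i \sqrt{101}}{407111} \approx 1.5242 \cdot 10^{10} + 1.314 \cdot 10^{7} i$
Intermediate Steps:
$A = 10$ ($A = 2 + 8 = 10$)
$B{\left(E \right)} = 10$
$N = 15 + 3 i \sqrt{101}$ ($N = 15 + 3 \sqrt{-16 - 85} = 15 + 3 \sqrt{-101} = 15 + 3 i \sqrt{101} \approx 15.0 + 30.15 i$)
$Z{\left(l,h \right)} = 15 + 2 h + 3 i \sqrt{101}$ ($Z{\left(l,h \right)} = \left(h + \left(15 + 3 i \sqrt{101}\right)\right) + h = \left(15 + h + 3 i \sqrt{101}\right) + h = 15 + 2 h + 3 i \sqrt{101}$)
$\left(435843 + \frac{1}{-407111}\right) \left(\left(141 \cdot 249 - 172\right) + Z{\left(428,B{\left(24 \right)} \right)}\right) = \left(435843 + \frac{1}{-407111}\right) \left(\left(141 \cdot 249 - 172\right) + \left(15 + 2 \cdot 10 + 3 i \sqrt{101}\right)\right) = \left(435843 - \frac{1}{407111}\right) \left(\left(35109 - 172\right) + \left(15 + 20 + 3 i \sqrt{101}\right)\right) = \frac{177436479572 \left(34937 + \left(35 + 3 i \sqrt{101}\right)\right)}{407111} = \frac{177436479572 \left(34972 + 3 i \sqrt{101}\right)}{407111} = \frac{6205308563591984}{407111} + \frac{532309438716 i \sqrt{101}}{407111}$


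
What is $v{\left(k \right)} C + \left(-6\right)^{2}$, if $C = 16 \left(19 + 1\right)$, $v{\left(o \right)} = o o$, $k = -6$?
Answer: $11556$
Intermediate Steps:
$v{\left(o \right)} = o^{2}$
$C = 320$ ($C = 16 \cdot 20 = 320$)
$v{\left(k \right)} C + \left(-6\right)^{2} = \left(-6\right)^{2} \cdot 320 + \left(-6\right)^{2} = 36 \cdot 320 + 36 = 11520 + 36 = 11556$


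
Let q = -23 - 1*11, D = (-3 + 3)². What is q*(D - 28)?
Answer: 952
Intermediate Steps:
D = 0 (D = 0² = 0)
q = -34 (q = -23 - 11 = -34)
q*(D - 28) = -34*(0 - 28) = -34*(-28) = 952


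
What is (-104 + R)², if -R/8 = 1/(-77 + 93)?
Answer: 43681/4 ≈ 10920.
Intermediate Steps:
R = -½ (R = -8/(-77 + 93) = -8/16 = -8*1/16 = -½ ≈ -0.50000)
(-104 + R)² = (-104 - ½)² = (-209/2)² = 43681/4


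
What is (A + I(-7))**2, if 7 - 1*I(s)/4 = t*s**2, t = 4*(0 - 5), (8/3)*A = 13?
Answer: 1000014129/64 ≈ 1.5625e+7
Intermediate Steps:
A = 39/8 (A = (3/8)*13 = 39/8 ≈ 4.8750)
t = -20 (t = 4*(-5) = -20)
I(s) = 28 + 80*s**2 (I(s) = 28 - (-80)*s**2 = 28 + 80*s**2)
(A + I(-7))**2 = (39/8 + (28 + 80*(-7)**2))**2 = (39/8 + (28 + 80*49))**2 = (39/8 + (28 + 3920))**2 = (39/8 + 3948)**2 = (31623/8)**2 = 1000014129/64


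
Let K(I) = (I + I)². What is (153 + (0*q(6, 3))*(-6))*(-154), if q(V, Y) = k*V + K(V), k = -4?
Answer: -23562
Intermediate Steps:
K(I) = 4*I² (K(I) = (2*I)² = 4*I²)
q(V, Y) = -4*V + 4*V²
(153 + (0*q(6, 3))*(-6))*(-154) = (153 + (0*(4*6*(-1 + 6)))*(-6))*(-154) = (153 + (0*(4*6*5))*(-6))*(-154) = (153 + (0*120)*(-6))*(-154) = (153 + 0*(-6))*(-154) = (153 + 0)*(-154) = 153*(-154) = -23562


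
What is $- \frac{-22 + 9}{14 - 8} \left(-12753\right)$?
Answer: $- \frac{55263}{2} \approx -27632.0$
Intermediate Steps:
$- \frac{-22 + 9}{14 - 8} \left(-12753\right) = - - \frac{13}{6} \left(-12753\right) = - \left(-13\right) \frac{1}{6} \left(-12753\right) = - \frac{\left(-13\right) \left(-12753\right)}{6} = \left(-1\right) \frac{55263}{2} = - \frac{55263}{2}$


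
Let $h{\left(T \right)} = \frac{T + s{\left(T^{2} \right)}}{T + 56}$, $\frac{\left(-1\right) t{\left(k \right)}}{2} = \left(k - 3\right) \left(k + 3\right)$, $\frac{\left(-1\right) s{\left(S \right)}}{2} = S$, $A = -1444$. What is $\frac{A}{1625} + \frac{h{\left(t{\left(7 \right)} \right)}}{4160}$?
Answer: $- \frac{118499}{156000} \approx -0.75961$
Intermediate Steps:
$s{\left(S \right)} = - 2 S$
$t{\left(k \right)} = - 2 \left(-3 + k\right) \left(3 + k\right)$ ($t{\left(k \right)} = - 2 \left(k - 3\right) \left(k + 3\right) = - 2 \left(-3 + k\right) \left(3 + k\right)$)
$h{\left(T \right)} = \frac{T - 2 T^{2}}{56 + T}$ ($h{\left(T \right)} = \frac{T - 2 T^{2}}{T + 56} = \frac{T - 2 T^{2}}{56 + T}$)
$\frac{A}{1625} + \frac{h{\left(t{\left(7 \right)} \right)}}{4160} = - \frac{1444}{1625} + \frac{\left(18 - 2 \cdot 7^{2}\right) \frac{1}{56 + \left(18 - 2 \cdot 7^{2}\right)} \left(1 - 2 \left(18 - 2 \cdot 7^{2}\right)\right)}{4160} = \left(-1444\right) \frac{1}{1625} + \frac{\left(18 - 98\right) \left(1 - 2 \left(18 - 98\right)\right)}{56 + \left(18 - 98\right)} \frac{1}{4160} = - \frac{1444}{1625} + \frac{\left(18 - 98\right) \left(1 - 2 \left(18 - 98\right)\right)}{56 + \left(18 - 98\right)} \frac{1}{4160} = - \frac{1444}{1625} + - \frac{80 \left(1 - -160\right)}{56 - 80} \cdot \frac{1}{4160} = - \frac{1444}{1625} + - \frac{80 \left(1 + 160\right)}{-24} \cdot \frac{1}{4160} = - \frac{1444}{1625} + \left(-80\right) \left(- \frac{1}{24}\right) 161 \cdot \frac{1}{4160} = - \frac{1444}{1625} + \frac{1610}{3} \cdot \frac{1}{4160} = - \frac{1444}{1625} + \frac{161}{1248} = - \frac{118499}{156000}$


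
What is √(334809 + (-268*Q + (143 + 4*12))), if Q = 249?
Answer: 2*√67067 ≈ 517.95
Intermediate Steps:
√(334809 + (-268*Q + (143 + 4*12))) = √(334809 + (-268*249 + (143 + 4*12))) = √(334809 + (-66732 + (143 + 48))) = √(334809 + (-66732 + 191)) = √(334809 - 66541) = √268268 = 2*√67067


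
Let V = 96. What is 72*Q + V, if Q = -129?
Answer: -9192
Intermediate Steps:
72*Q + V = 72*(-129) + 96 = -9288 + 96 = -9192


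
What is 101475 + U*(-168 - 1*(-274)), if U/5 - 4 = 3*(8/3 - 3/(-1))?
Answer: 112605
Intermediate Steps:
U = 105 (U = 20 + 5*(3*(8/3 - 3/(-1))) = 20 + 5*(3*(8*(⅓) - 3*(-1))) = 20 + 5*(3*(8/3 + 3)) = 20 + 5*(3*(17/3)) = 20 + 5*17 = 20 + 85 = 105)
101475 + U*(-168 - 1*(-274)) = 101475 + 105*(-168 - 1*(-274)) = 101475 + 105*(-168 + 274) = 101475 + 105*106 = 101475 + 11130 = 112605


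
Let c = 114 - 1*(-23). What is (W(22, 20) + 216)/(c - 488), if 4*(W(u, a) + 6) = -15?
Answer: -275/468 ≈ -0.58761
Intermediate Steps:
W(u, a) = -39/4 (W(u, a) = -6 + (¼)*(-15) = -6 - 15/4 = -39/4)
c = 137 (c = 114 + 23 = 137)
(W(22, 20) + 216)/(c - 488) = (-39/4 + 216)/(137 - 488) = (825/4)/(-351) = (825/4)*(-1/351) = -275/468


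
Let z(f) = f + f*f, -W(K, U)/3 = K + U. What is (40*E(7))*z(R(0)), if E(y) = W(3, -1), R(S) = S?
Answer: 0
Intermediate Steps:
W(K, U) = -3*K - 3*U (W(K, U) = -3*(K + U) = -3*K - 3*U)
E(y) = -6 (E(y) = -3*3 - 3*(-1) = -9 + 3 = -6)
z(f) = f + f**2
(40*E(7))*z(R(0)) = (40*(-6))*(0*(1 + 0)) = -0 = -240*0 = 0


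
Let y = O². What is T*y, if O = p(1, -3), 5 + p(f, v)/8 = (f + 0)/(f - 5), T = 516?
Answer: 910224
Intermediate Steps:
p(f, v) = -40 + 8*f/(-5 + f) (p(f, v) = -40 + 8*((f + 0)/(f - 5)) = -40 + 8*(f/(-5 + f)) = -40 + 8*f/(-5 + f))
O = -42 (O = 8*(25 - 4*1)/(-5 + 1) = 8*(25 - 4)/(-4) = 8*(-¼)*21 = -42)
y = 1764 (y = (-42)² = 1764)
T*y = 516*1764 = 910224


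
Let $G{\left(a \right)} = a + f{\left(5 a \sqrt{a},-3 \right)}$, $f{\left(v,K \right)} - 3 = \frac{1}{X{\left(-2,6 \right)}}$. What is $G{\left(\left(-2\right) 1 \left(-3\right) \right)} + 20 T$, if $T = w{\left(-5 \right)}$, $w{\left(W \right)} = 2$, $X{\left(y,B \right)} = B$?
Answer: $\frac{295}{6} \approx 49.167$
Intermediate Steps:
$T = 2$
$f{\left(v,K \right)} = \frac{19}{6}$ ($f{\left(v,K \right)} = 3 + \frac{1}{6} = \frac{19}{6}$)
$G{\left(a \right)} = \frac{19}{6} + a$ ($G{\left(a \right)} = a + \frac{19}{6} = \frac{19}{6} + a$)
$G{\left(\left(-2\right) 1 \left(-3\right) \right)} + 20 T = \left(\frac{19}{6} + \left(-2\right) 1 \left(-3\right)\right) + 20 \cdot 2 = \left(\frac{19}{6} - -6\right) + 40 = \left(\frac{19}{6} + 6\right) + 40 = \frac{55}{6} + 40 = \frac{295}{6}$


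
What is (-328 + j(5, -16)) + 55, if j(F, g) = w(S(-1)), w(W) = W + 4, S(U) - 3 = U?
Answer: -267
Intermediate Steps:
S(U) = 3 + U
w(W) = 4 + W
j(F, g) = 6 (j(F, g) = 4 + (3 - 1) = 4 + 2 = 6)
(-328 + j(5, -16)) + 55 = (-328 + 6) + 55 = -322 + 55 = -267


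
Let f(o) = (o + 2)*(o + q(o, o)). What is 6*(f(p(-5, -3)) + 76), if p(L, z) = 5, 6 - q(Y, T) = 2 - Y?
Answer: 1044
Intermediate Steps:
q(Y, T) = 4 + Y (q(Y, T) = 6 - (2 - Y) = 6 + (-2 + Y) = 4 + Y)
f(o) = (2 + o)*(4 + 2*o) (f(o) = (o + 2)*(o + (4 + o)) = (2 + o)*(4 + 2*o))
6*(f(p(-5, -3)) + 76) = 6*((8 + 2*5² + 8*5) + 76) = 6*((8 + 2*25 + 40) + 76) = 6*((8 + 50 + 40) + 76) = 6*(98 + 76) = 6*174 = 1044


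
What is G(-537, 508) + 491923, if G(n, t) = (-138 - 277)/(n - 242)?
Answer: 383208432/779 ≈ 4.9192e+5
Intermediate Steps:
G(n, t) = -415/(-242 + n)
G(-537, 508) + 491923 = -415/(-242 - 537) + 491923 = -415/(-779) + 491923 = -415*(-1/779) + 491923 = 415/779 + 491923 = 383208432/779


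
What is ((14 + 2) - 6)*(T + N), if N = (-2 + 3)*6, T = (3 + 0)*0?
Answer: 60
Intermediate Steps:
T = 0 (T = 3*0 = 0)
N = 6 (N = 1*6 = 6)
((14 + 2) - 6)*(T + N) = ((14 + 2) - 6)*(0 + 6) = (16 - 6)*6 = 10*6 = 60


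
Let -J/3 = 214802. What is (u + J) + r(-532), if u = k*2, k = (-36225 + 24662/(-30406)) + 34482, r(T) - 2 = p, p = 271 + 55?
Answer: -9844940154/15203 ≈ -6.4757e+5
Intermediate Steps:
J = -644406 (J = -3*214802 = -644406)
p = 326
r(T) = 328 (r(T) = 2 + 326 = 328)
k = -26511160/15203 (k = (-36225 + 24662*(-1/30406)) + 34482 = (-36225 - 12331/15203) + 34482 = -550741006/15203 + 34482 = -26511160/15203 ≈ -1743.8)
u = -53022320/15203 (u = -26511160/15203*2 = -53022320/15203 ≈ -3487.6)
(u + J) + r(-532) = (-53022320/15203 - 644406) + 328 = -9849926738/15203 + 328 = -9844940154/15203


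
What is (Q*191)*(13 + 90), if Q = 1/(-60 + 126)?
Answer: 19673/66 ≈ 298.08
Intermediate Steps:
Q = 1/66 ≈ 0.015152
(Q*191)*(13 + 90) = ((1/66)*191)*(13 + 90) = (191/66)*103 = 19673/66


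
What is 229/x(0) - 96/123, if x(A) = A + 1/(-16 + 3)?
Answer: -122089/41 ≈ -2977.8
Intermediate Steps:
x(A) = -1/13 + A (x(A) = A + 1/(-13) = A - 1/13 = -1/13 + A)
229/x(0) - 96/123 = 229/(-1/13 + 0) - 96/123 = 229/(-1/13) - 96*1/123 = 229*(-13) - 32/41 = -2977 - 32/41 = -122089/41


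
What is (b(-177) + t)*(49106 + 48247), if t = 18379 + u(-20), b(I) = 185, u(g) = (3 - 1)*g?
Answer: 1803366972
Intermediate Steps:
u(g) = 2*g
t = 18339 (t = 18379 + 2*(-20) = 18379 - 40 = 18339)
(b(-177) + t)*(49106 + 48247) = (185 + 18339)*(49106 + 48247) = 18524*97353 = 1803366972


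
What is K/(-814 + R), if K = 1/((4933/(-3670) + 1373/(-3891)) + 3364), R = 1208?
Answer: 7139985/9458676415799 ≈ 7.5486e-7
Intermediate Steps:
K = 14279970/48013585867 (K = 1/((4933*(-1/3670) + 1373*(-1/3891)) + 3364) = 1/((-4933/3670 - 1373/3891) + 3364) = 1/(-24233213/14279970 + 3364) = 1/(48013585867/14279970) = 14279970/48013585867 ≈ 0.00029742)
K/(-814 + R) = 14279970/(48013585867*(-814 + 1208)) = (14279970/48013585867)/394 = (14279970/48013585867)*(1/394) = 7139985/9458676415799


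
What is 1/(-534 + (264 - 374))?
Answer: -1/644 ≈ -0.0015528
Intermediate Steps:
1/(-534 + (264 - 374)) = 1/(-534 - 110) = 1/(-644) = -1/644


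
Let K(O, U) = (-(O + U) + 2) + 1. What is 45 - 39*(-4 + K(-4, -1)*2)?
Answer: -423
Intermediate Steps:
K(O, U) = 3 - O - U (K(O, U) = ((-O - U) + 2) + 1 = (2 - O - U) + 1 = 3 - O - U)
45 - 39*(-4 + K(-4, -1)*2) = 45 - 39*(-4 + (3 - 1*(-4) - 1*(-1))*2) = 45 - 39*(-4 + (3 + 4 + 1)*2) = 45 - 39*(-4 + 8*2) = 45 - 39*(-4 + 16) = 45 - 39*12 = 45 - 468 = -423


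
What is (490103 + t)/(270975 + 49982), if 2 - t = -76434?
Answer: 566539/320957 ≈ 1.7652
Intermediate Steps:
t = 76436 (t = 2 - 1*(-76434) = 2 + 76434 = 76436)
(490103 + t)/(270975 + 49982) = (490103 + 76436)/(270975 + 49982) = 566539/320957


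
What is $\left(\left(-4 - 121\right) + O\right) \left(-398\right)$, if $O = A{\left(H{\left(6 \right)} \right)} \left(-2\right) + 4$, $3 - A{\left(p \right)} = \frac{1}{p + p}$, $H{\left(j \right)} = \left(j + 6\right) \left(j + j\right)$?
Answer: $\frac{3639113}{72} \approx 50543.0$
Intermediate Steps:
$H{\left(j \right)} = 2 j \left(6 + j\right)$ ($H{\left(j \right)} = \left(6 + j\right) 2 j = 2 j \left(6 + j\right)$)
$A{\left(p \right)} = 3 - \frac{1}{2 p}$ ($A{\left(p \right)} = 3 - \frac{1}{p + p} = 3 - \frac{1}{2 p}$)
$O = - \frac{287}{144}$ ($O = \left(3 - \frac{1}{2 \cdot 2 \cdot 6 \left(6 + 6\right)}\right) \left(-2\right) + 4 = \left(3 - \frac{1}{2 \cdot 2 \cdot 6 \cdot 12}\right) \left(-2\right) + 4 = \left(3 - \frac{1}{2 \cdot 144}\right) \left(-2\right) + 4 = \left(3 - \frac{1}{288}\right) \left(-2\right) + 4 = \frac{863}{288} \left(-2\right) + 4 = - \frac{863}{144} + 4 = - \frac{287}{144} \approx -1.9931$)
$\left(\left(-4 - 121\right) + O\right) \left(-398\right) = \left(\left(-4 - 121\right) - \frac{287}{144}\right) \left(-398\right) = \left(-125 - \frac{287}{144}\right) \left(-398\right) = \left(- \frac{18287}{144}\right) \left(-398\right) = \frac{3639113}{72}$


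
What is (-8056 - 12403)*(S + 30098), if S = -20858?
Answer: -189041160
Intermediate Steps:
(-8056 - 12403)*(S + 30098) = (-8056 - 12403)*(-20858 + 30098) = -20459*9240 = -189041160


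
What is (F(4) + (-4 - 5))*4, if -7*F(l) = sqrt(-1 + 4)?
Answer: -36 - 4*sqrt(3)/7 ≈ -36.990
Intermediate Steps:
F(l) = -sqrt(3)/7 (F(l) = -sqrt(-1 + 4)/7 = -sqrt(3)/7)
(F(4) + (-4 - 5))*4 = (-sqrt(3)/7 + (-4 - 5))*4 = (-sqrt(3)/7 - 9)*4 = (-9 - sqrt(3)/7)*4 = -36 - 4*sqrt(3)/7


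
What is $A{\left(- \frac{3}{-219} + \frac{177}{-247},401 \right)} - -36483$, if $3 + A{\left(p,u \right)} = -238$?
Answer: $36242$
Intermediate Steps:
$A{\left(p,u \right)} = -241$ ($A{\left(p,u \right)} = -3 - 238 = -241$)
$A{\left(- \frac{3}{-219} + \frac{177}{-247},401 \right)} - -36483 = -241 - -36483 = -241 + 36483 = 36242$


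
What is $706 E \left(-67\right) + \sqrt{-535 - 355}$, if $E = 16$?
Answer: $-756832 + i \sqrt{890} \approx -7.5683 \cdot 10^{5} + 29.833 i$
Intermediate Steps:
$706 E \left(-67\right) + \sqrt{-535 - 355} = 706 \cdot 16 \left(-67\right) + \sqrt{-535 - 355} = 706 \left(-1072\right) + \sqrt{-890} = -756832 + i \sqrt{890}$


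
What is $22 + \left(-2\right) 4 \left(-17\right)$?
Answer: $158$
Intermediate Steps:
$22 + \left(-2\right) 4 \left(-17\right) = 22 - -136 = 22 + 136 = 158$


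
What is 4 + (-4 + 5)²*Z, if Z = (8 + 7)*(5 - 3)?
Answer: 34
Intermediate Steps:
Z = 30 (Z = 15*2 = 30)
4 + (-4 + 5)²*Z = 4 + (-4 + 5)²*30 = 4 + 1²*30 = 4 + 1*30 = 4 + 30 = 34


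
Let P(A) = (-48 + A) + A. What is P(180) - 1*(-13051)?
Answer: 13363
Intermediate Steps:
P(A) = -48 + 2*A
P(180) - 1*(-13051) = (-48 + 2*180) - 1*(-13051) = (-48 + 360) + 13051 = 312 + 13051 = 13363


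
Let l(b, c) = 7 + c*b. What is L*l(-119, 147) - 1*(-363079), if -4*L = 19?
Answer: 892275/2 ≈ 4.4614e+5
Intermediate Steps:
L = -19/4 (L = -1/4*19 = -19/4 ≈ -4.7500)
l(b, c) = 7 + b*c
L*l(-119, 147) - 1*(-363079) = -19*(7 - 119*147)/4 - 1*(-363079) = -19*(7 - 17493)/4 + 363079 = -19/4*(-17486) + 363079 = 166117/2 + 363079 = 892275/2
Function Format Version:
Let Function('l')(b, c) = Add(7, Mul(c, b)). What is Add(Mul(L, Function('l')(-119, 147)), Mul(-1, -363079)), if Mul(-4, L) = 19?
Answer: Rational(892275, 2) ≈ 4.4614e+5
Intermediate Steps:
L = Rational(-19, 4) (L = Mul(Rational(-1, 4), 19) = Rational(-19, 4) ≈ -4.7500)
Function('l')(b, c) = Add(7, Mul(b, c))
Add(Mul(L, Function('l')(-119, 147)), Mul(-1, -363079)) = Add(Mul(Rational(-19, 4), Add(7, Mul(-119, 147))), Mul(-1, -363079)) = Add(Mul(Rational(-19, 4), Add(7, -17493)), 363079) = Add(Mul(Rational(-19, 4), -17486), 363079) = Add(Rational(166117, 2), 363079) = Rational(892275, 2)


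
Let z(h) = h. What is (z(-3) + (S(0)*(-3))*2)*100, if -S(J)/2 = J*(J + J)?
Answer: -300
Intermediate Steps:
S(J) = -4*J² (S(J) = -2*J*(J + J) = -2*J*2*J = -4*J²)
(z(-3) + (S(0)*(-3))*2)*100 = (-3 + (-4*0²*(-3))*2)*100 = (-3 + (-4*0*(-3))*2)*100 = (-3 + (0*(-3))*2)*100 = (-3 + 0*2)*100 = (-3 + 0)*100 = -3*100 = -300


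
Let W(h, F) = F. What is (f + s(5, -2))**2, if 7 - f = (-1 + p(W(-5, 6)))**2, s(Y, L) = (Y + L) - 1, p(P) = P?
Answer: 256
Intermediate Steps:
s(Y, L) = -1 + L + Y (s(Y, L) = (L + Y) - 1 = -1 + L + Y)
f = -18 (f = 7 - (-1 + 6)**2 = 7 - 1*5**2 = 7 - 1*25 = 7 - 25 = -18)
(f + s(5, -2))**2 = (-18 + (-1 - 2 + 5))**2 = (-18 + 2)**2 = (-16)**2 = 256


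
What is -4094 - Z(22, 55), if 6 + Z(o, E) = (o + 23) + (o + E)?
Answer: -4210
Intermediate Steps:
Z(o, E) = 17 + E + 2*o (Z(o, E) = -6 + ((o + 23) + (o + E)) = -6 + ((23 + o) + (E + o)) = -6 + (23 + E + 2*o) = 17 + E + 2*o)
-4094 - Z(22, 55) = -4094 - (17 + 55 + 2*22) = -4094 - (17 + 55 + 44) = -4094 - 1*116 = -4094 - 116 = -4210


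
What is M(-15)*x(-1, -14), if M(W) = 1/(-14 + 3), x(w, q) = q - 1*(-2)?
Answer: 12/11 ≈ 1.0909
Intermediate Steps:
x(w, q) = 2 + q (x(w, q) = q + 2 = 2 + q)
M(W) = -1/11 (M(W) = 1/(-11) = -1/11)
M(-15)*x(-1, -14) = -(2 - 14)/11 = -1/11*(-12) = 12/11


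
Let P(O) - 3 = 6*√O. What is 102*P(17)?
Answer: 306 + 612*√17 ≈ 2829.3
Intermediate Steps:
P(O) = 3 + 6*√O
102*P(17) = 102*(3 + 6*√17) = 306 + 612*√17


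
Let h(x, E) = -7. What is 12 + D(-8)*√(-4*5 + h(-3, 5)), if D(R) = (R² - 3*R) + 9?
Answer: 12 + 291*I*√3 ≈ 12.0 + 504.03*I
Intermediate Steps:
D(R) = 9 + R² - 3*R
12 + D(-8)*√(-4*5 + h(-3, 5)) = 12 + (9 + (-8)² - 3*(-8))*√(-4*5 - 7) = 12 + (9 + 64 + 24)*√(-20 - 7) = 12 + 97*√(-27) = 12 + 97*(3*I*√3) = 12 + 291*I*√3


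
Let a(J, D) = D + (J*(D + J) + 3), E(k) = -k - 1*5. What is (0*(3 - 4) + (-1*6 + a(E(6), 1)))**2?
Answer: 11664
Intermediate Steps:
E(k) = -5 - k (E(k) = -k - 5 = -5 - k)
a(J, D) = 3 + D + J*(D + J) (a(J, D) = D + (3 + J*(D + J)) = 3 + D + J*(D + J))
(0*(3 - 4) + (-1*6 + a(E(6), 1)))**2 = (0*(3 - 4) + (-1*6 + (3 + 1 + (-5 - 1*6)**2 + 1*(-5 - 1*6))))**2 = (0*(-1) + (-6 + (3 + 1 + (-5 - 6)**2 + 1*(-5 - 6))))**2 = (0 + (-6 + (3 + 1 + (-11)**2 + 1*(-11))))**2 = (0 + (-6 + (3 + 1 + 121 - 11)))**2 = (0 + (-6 + 114))**2 = (0 + 108)**2 = 108**2 = 11664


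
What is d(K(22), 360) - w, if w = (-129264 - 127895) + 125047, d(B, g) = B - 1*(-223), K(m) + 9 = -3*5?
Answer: 132311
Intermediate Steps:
K(m) = -24 (K(m) = -9 - 3*5 = -9 - 15 = -24)
d(B, g) = 223 + B (d(B, g) = B + 223 = 223 + B)
w = -132112 (w = -257159 + 125047 = -132112)
d(K(22), 360) - w = (223 - 24) - 1*(-132112) = 199 + 132112 = 132311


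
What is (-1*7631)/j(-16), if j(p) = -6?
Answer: 7631/6 ≈ 1271.8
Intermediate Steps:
(-1*7631)/j(-16) = -1*7631/(-6) = -7631*(-1/6) = 7631/6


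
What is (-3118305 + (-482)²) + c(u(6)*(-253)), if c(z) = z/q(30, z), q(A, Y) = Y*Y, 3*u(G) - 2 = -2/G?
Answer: -3650765974/1265 ≈ -2.8860e+6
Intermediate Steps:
u(G) = ⅔ - 2/(3*G) (u(G) = ⅔ + (-2/G)/3 = ⅔ - 2/(3*G))
q(A, Y) = Y²
c(z) = 1/z (c(z) = z/(z²) = z/z² = 1/z)
(-3118305 + (-482)²) + c(u(6)*(-253)) = (-3118305 + (-482)²) + 1/(((⅔)*(-1 + 6)/6)*(-253)) = (-3118305 + 232324) + 1/(((⅔)*(⅙)*5)*(-253)) = -2885981 + 1/((5/9)*(-253)) = -2885981 + 1/(-1265/9) = -2885981 - 9/1265 = -3650765974/1265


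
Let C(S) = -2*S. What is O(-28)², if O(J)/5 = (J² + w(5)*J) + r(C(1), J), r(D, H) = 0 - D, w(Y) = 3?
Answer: 12320100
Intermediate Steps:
r(D, H) = -D
O(J) = 10 + 5*J² + 15*J (O(J) = 5*((J² + 3*J) - (-2)) = 5*((J² + 3*J) - 1*(-2)) = 5*((J² + 3*J) + 2) = 5*(2 + J² + 3*J) = 10 + 5*J² + 15*J)
O(-28)² = (10 + 5*(-28)² + 15*(-28))² = (10 + 5*784 - 420)² = (10 + 3920 - 420)² = 3510² = 12320100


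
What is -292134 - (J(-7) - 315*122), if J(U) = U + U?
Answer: -253690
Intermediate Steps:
J(U) = 2*U
-292134 - (J(-7) - 315*122) = -292134 - (2*(-7) - 315*122) = -292134 - (-14 - 38430) = -292134 - 1*(-38444) = -292134 + 38444 = -253690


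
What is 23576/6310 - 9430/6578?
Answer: 1038909/451165 ≈ 2.3027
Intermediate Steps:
23576/6310 - 9430/6578 = 23576*(1/6310) - 9430*1/6578 = 11788/3155 - 205/143 = 1038909/451165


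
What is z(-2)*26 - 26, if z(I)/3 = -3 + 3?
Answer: -26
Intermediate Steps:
z(I) = 0 (z(I) = 3*(-3 + 3) = 3*0 = 0)
z(-2)*26 - 26 = 0*26 - 26 = 0 - 26 = -26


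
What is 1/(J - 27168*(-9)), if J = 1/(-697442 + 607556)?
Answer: 89886/21978205631 ≈ 4.0898e-6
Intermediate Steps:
J = -1/89886 (J = 1/(-89886) = -1/89886 ≈ -1.1125e-5)
1/(J - 27168*(-9)) = 1/(-1/89886 - 27168*(-9)) = 1/(-1/89886 + 244512) = 1/(21978205631/89886) = 89886/21978205631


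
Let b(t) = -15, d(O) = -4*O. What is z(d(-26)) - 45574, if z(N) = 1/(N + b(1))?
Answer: -4056085/89 ≈ -45574.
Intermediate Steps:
z(N) = 1/(-15 + N) (z(N) = 1/(N - 15) = 1/(-15 + N))
z(d(-26)) - 45574 = 1/(-15 - 4*(-26)) - 45574 = 1/(-15 + 104) - 45574 = 1/89 - 45574 = -4056085/89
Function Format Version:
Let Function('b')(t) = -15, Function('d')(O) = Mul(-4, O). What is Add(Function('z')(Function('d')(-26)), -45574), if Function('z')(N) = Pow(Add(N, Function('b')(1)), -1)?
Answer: Rational(-4056085, 89) ≈ -45574.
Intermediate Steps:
Function('z')(N) = Pow(Add(-15, N), -1) (Function('z')(N) = Pow(Add(N, -15), -1) = Pow(Add(-15, N), -1))
Add(Function('z')(Function('d')(-26)), -45574) = Add(Pow(Add(-15, Mul(-4, -26)), -1), -45574) = Add(Pow(Add(-15, 104), -1), -45574) = Add(Pow(89, -1), -45574) = Add(Rational(1, 89), -45574) = Rational(-4056085, 89)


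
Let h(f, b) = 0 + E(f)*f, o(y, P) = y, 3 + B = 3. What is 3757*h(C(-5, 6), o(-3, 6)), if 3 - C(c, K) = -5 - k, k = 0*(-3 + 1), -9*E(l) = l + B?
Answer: -240448/9 ≈ -26716.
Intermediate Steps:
B = 0 (B = -3 + 3 = 0)
E(l) = -l/9 (E(l) = -(l + 0)/9 = -l/9)
k = 0 (k = 0*(-2) = 0)
C(c, K) = 8 (C(c, K) = 3 - (-5 - 1*0) = 3 - (-5 + 0) = 3 - 1*(-5) = 3 + 5 = 8)
h(f, b) = -f²/9 (h(f, b) = 0 + (-f/9)*f = 0 - f²/9 = -f²/9)
3757*h(C(-5, 6), o(-3, 6)) = 3757*(-⅑*8²) = 3757*(-⅑*64) = 3757*(-64/9) = -240448/9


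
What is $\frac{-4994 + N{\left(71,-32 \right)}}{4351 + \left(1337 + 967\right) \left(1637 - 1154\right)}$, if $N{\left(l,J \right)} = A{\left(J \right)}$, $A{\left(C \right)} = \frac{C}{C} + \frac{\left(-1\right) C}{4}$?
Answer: $- \frac{4985}{1117183} \approx -0.0044621$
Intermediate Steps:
$A{\left(C \right)} = 1 - \frac{C}{4}$ ($A{\left(C \right)} = 1 + - C \frac{1}{4} = 1 - \frac{C}{4}$)
$N{\left(l,J \right)} = 1 - \frac{J}{4}$
$\frac{-4994 + N{\left(71,-32 \right)}}{4351 + \left(1337 + 967\right) \left(1637 - 1154\right)} = \frac{-4994 + \left(1 - -8\right)}{4351 + \left(1337 + 967\right) \left(1637 - 1154\right)} = \frac{-4994 + \left(1 + 8\right)}{4351 + 2304 \cdot 483} = \frac{-4994 + 9}{4351 + 1112832} = - \frac{4985}{1117183}$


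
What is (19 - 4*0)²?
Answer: 361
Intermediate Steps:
(19 - 4*0)² = (19 + 0)² = 19² = 361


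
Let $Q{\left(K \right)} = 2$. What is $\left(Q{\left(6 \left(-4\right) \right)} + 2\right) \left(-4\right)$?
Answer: $-16$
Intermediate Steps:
$\left(Q{\left(6 \left(-4\right) \right)} + 2\right) \left(-4\right) = \left(2 + 2\right) \left(-4\right) = 4 \left(-4\right) = -16$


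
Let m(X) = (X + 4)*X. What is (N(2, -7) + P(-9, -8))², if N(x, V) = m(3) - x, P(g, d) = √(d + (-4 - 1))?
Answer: (19 + I*√13)² ≈ 348.0 + 137.01*I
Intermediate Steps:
P(g, d) = √(-5 + d) (P(g, d) = √(d - 5) = √(-5 + d))
m(X) = X*(4 + X) (m(X) = (4 + X)*X = X*(4 + X))
N(x, V) = 21 - x (N(x, V) = 3*(4 + 3) - x = 3*7 - x = 21 - x)
(N(2, -7) + P(-9, -8))² = ((21 - 1*2) + √(-5 - 8))² = ((21 - 2) + √(-13))² = (19 + I*√13)²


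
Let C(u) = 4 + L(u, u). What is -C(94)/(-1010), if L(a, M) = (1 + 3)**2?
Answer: 2/101 ≈ 0.019802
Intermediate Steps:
L(a, M) = 16 (L(a, M) = 4**2 = 16)
C(u) = 20 (C(u) = 4 + 16 = 20)
-C(94)/(-1010) = -20/(-1010) = -20*(-1)/1010 = -1*(-2/101) = 2/101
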